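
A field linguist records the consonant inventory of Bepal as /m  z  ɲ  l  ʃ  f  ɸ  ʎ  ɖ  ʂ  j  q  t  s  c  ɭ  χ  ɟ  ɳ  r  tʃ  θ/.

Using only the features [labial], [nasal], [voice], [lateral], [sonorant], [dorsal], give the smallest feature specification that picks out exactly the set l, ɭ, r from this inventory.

Every target segment is [+sonorant], [−nasal], [−dorsal]; each remaining inventory member fails at least one of these. Each conjunct is needed — [−nasal, −dorsal] alone would also admit /z, ʃ, f, ɸ, …/; [+sonorant, −dorsal] alone would also admit /m, ɳ/; [+sonorant, −nasal] alone would also admit /ʎ, j/ — and no other combination of two listed features has exactly this extension, so three is the minimum.

[+sonorant, −nasal, −dorsal]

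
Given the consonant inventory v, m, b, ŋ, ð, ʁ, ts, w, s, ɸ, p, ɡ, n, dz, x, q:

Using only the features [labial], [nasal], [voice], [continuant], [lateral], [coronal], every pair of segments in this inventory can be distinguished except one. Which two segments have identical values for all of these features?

On the given features, /v/ and /w/ have an identical profile: [+labial], [-nasal], [+voice], [+continuant], [-lateral], [-coronal]. No other two segments in the inventory coincide on all 6 features. (They do differ in [sonorant], [round] and [dorsal], which are not among the given features.)

v, w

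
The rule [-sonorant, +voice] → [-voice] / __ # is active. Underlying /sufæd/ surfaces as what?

/d/ satisfies [-sonorant, +voice] and sits in __ #. The [-voice] counterpart of the voiced alveolar stop is /t/. Other segments in /sufæd/ either fail the structural description or are not in the environment, so the surface form is [sufæt].

[sufæt]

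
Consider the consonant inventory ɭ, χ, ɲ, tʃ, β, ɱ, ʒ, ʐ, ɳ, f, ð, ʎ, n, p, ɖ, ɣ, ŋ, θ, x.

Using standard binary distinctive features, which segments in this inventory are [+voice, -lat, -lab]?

Checking each segment against [+voice], [-lateral], [-labial]: /ɲ/ (palatal nasal), /ʒ/ (voiced postalveolar fricative), /ʐ/ (voiced retroflex fricative), /ɳ/ (retroflex nasal), /ð/ (voiced dental fricative), /n/ (alveolar nasal), among others, satisfy every feature; every other segment in the inventory fails at least one.

ɲ, ʒ, ʐ, ɳ, ð, n, ɖ, ɣ, ŋ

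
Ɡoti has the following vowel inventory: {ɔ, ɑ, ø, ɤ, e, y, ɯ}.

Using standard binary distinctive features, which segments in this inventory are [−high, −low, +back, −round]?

Eliminate segments failing any feature: /ɔ/ is [+round]; /ɑ/ is [+low]; /ø, e/ are [−back]; /y, ɯ/ are [+high]. The remaining /ɤ/ satisfy [−high], [−low], [+back], [−round].

ɤ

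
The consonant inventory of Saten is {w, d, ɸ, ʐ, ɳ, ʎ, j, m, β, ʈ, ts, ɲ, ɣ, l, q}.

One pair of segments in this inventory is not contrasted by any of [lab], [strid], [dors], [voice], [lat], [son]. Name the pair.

/ɲ/ (palatal nasal) and /j/ (palatal glide) are both [−labial], [−strident], [+dorsal], [+voice], [−lateral], [+sonorant], so none of the listed features separates them. (They do differ in [nasal] and [continuant], which are not among the given features.) Every other pair in the inventory differs on at least one listed feature.

ɲ, j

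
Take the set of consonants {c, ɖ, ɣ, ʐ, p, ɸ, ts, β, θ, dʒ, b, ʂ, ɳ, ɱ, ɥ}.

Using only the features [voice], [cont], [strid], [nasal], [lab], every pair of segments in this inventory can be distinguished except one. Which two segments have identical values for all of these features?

ɥ, β

Both /ɥ/ and /β/ are [+voice], [+continuant], [−strident], [−nasal], [+labial]. Since the list omits [sonorant], [round] and [dorsal] — which do distinguish the labial-palatal glide from the voiced bilabial fricative — this pair collapses; all other pairs remain distinct.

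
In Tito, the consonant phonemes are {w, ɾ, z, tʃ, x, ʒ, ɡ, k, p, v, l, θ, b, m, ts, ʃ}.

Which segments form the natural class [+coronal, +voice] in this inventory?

ɾ, z, ʒ, l

Checking each segment against [+coronal], [+voice]: /ɾ/ (alveolar tap), /z/ (voiced alveolar fricative), /ʒ/ (voiced postalveolar fricative), /l/ (alveolar lateral approximant) satisfy every feature; every other segment in the inventory fails at least one.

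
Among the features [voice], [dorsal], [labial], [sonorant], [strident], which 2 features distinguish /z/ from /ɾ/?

/z/ is the voiced alveolar fricative and /ɾ/ is the alveolar tap. Both are [+voice], [−dorsal], [−labial]. /z/ is [−sonorant] while /ɾ/ is [+sonorant]; /z/ is [+strident] while /ɾ/ is [−strident], so the distinguishing features are [sonorant], [strident].

[sonorant], [strident]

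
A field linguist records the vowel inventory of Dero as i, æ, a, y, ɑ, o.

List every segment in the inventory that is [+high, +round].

The [+high] segments are /i, y/.
Then [+round] leaves /y/.

y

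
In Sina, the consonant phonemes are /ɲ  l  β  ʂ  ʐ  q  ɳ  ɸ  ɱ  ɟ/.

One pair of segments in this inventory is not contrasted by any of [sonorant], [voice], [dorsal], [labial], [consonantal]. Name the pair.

ɳ, l

Both /ɳ/ and /l/ are [+sonorant], [+voice], [−dorsal], [−labial], [+consonantal]. Since the list omits [nasal], [lateral] and [anterior] — which do distinguish the retroflex nasal from the alveolar lateral approximant — this pair collapses; all other pairs remain distinct.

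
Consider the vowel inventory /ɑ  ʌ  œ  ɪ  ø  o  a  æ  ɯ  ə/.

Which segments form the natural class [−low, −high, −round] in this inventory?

ʌ, ə

First, the [−low] segments are /ʌ, œ, ɪ, ø, o, ɯ, ə/.
Then [−high] gives /ʌ, œ, ø, o, ə/.
Of those, [−round] leaves /ʌ, ə/.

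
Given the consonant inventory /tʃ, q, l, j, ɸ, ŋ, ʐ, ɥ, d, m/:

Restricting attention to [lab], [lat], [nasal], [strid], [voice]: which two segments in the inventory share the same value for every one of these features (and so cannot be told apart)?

d, j

Both /d/ and /j/ are [-labial], [-lateral], [-nasal], [-strident], [+voice]. Since the list omits [sonorant], [continuant] and [dorsal] — which do distinguish the voiced alveolar stop from the palatal glide — this pair collapses; all other pairs remain distinct.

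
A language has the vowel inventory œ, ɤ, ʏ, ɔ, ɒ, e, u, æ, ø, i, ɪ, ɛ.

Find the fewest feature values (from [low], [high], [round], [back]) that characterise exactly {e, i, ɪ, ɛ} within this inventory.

[-low, -back, -round]

Every target segment is [-low], [-back], [-round]; each remaining inventory member fails at least one of these. Each conjunct is needed — [-back, -round] alone would also admit /æ/; [-low, -round] alone would also admit /ɤ/; [-low, -back] alone would also admit /œ, ʏ, ø/ — and no other combination of two listed features has exactly this extension, so three is the minimum.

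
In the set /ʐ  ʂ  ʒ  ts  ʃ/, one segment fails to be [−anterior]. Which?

/ʒ, ʃ, ʐ, ʂ/ are all [−anterior]; /ts/ (voiceless alveolar affricate) is [+anterior].

ts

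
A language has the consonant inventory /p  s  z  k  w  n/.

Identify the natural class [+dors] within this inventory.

k, w

The feature [dorsal] marks segments articulated with the tongue body. In this inventory /k, w/ have that property, so they are [+dorsal]; /p, s, z, n/ are [−dorsal].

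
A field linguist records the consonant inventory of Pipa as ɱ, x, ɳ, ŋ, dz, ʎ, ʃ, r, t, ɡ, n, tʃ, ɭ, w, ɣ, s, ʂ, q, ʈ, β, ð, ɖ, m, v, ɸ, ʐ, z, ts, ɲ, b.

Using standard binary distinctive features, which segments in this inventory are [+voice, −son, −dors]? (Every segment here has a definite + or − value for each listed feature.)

Checking each segment against [+voice], [−sonorant], [−dorsal]: /dz/ (voiced alveolar affricate), /β/ (voiced bilabial fricative), /ð/ (voiced dental fricative), /ɖ/ (voiced retroflex stop), /v/ (voiced labiodental fricative), /ʐ/ (voiced retroflex fricative), among others, satisfy every feature; every other segment in the inventory fails at least one.

dz, β, ð, ɖ, v, ʐ, z, b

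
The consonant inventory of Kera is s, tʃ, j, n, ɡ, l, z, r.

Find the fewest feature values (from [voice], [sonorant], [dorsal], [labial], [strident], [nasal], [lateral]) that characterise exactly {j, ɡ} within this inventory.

[+dorsal]

/j, ɡ/ are exactly the [+dorsal] segments in the inventory, so a single feature suffices.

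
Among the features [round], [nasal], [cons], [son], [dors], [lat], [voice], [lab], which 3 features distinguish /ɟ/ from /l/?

The two segments share [-round], [-nasal], [+consonantal], [+voice], [-labial]. The only features from the list on which they differ: /ɟ/ is [-sonorant] while /l/ is [+sonorant]; /ɟ/ is [-lateral] while /l/ is [+lateral]; /ɟ/ is [+dorsal] while /l/ is [-dorsal].

[sonorant], [lateral], [dorsal]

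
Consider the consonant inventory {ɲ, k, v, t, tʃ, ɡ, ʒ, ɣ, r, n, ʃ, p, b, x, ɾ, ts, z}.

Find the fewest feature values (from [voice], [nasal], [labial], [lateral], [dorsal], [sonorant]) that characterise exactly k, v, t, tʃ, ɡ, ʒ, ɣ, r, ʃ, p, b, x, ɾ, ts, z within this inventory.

The target set is precisely the extension of [−nasal] in this inventory.

[−nasal]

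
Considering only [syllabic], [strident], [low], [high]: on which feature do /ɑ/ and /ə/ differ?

/ɑ/ is the low back unrounded vowel and /ə/ is the mid central vowel (schwa). Both are [+syllabic], [−strident], [−high]. /ɑ/ is [+low] while /ə/ is [−low], so the distinguishing feature is [low].

[low]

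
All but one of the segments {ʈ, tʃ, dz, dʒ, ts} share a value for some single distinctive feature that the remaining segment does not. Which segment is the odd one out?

ʈ

[delayed release] (equivalently [strident]) groups all but one: /tʃ, dz, dʒ, ts/ share [+delayed release] while /ʈ/ (voiceless retroflex stop) alone is [−delayed release]. Removing any other segment would not leave a single-feature class that excludes it.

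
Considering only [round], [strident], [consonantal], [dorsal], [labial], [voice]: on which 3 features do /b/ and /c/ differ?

[voice], [labial], [dorsal]

/b/ (voiced bilabial stop) and /c/ (voiceless palatal stop) agree on [−round], [−strident], [+consonantal]. They differ on [voice] (/b/ [+], /c/ [−]), [labial] (/b/ [+], /c/ [−]), [dorsal] (/b/ [−], /c/ [+]).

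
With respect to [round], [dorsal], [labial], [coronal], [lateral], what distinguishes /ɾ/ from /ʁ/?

/ɾ/ (alveolar tap) and /ʁ/ (voiced uvular fricative) agree on [−round], [−labial], [−lateral]. They differ on [coronal] (/ɾ/ [+], /ʁ/ [−]), [dorsal] (/ɾ/ [−], /ʁ/ [+]).

[coronal], [dorsal]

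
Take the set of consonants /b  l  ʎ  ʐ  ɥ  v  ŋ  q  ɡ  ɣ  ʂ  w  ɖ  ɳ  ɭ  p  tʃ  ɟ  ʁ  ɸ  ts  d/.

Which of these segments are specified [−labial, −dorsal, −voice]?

ʂ, tʃ, ts

Checking each segment against [−labial], [−dorsal], [−voice]: /ʂ/ (voiceless retroflex fricative), /tʃ/ (voiceless postalveolar affricate), /ts/ (voiceless alveolar affricate) satisfy every feature; every other segment in the inventory fails at least one.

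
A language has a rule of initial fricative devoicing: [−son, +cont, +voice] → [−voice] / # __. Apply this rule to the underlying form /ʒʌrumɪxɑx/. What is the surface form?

Only the initial segment /ʒ/ is both word-initial and matches the structural description. It is a voiced postalveolar fricative, so [−son, +cont, +voice] holds; changing it to [−voice] with all other features held fixed yields /ʃ/ (voiceless postalveolar fricative). No other segment meets both the structural description and the environment, so the output is [ʃʌrumɪxɑx].

[ʃʌrumɪxɑx]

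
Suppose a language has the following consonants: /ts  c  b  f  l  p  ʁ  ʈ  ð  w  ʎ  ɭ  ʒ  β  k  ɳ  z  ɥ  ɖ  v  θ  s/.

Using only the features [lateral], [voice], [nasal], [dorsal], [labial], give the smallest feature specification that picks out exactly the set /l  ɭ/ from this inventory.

Every target segment is [+lateral], [−dorsal]; each remaining inventory member fails at least one of these. Each conjunct is needed — [−dorsal] alone would also admit /ts, b, f, p, …/; [+lateral] alone would also admit /ʎ/ — and no other single listed feature has exactly this extension, so two is the minimum.

[+lateral, −dorsal]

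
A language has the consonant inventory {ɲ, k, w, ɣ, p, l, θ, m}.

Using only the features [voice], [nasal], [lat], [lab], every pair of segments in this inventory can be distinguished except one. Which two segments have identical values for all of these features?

Both /k/ and /θ/ are [−voice], [−nasal], [−lateral], [−labial]. Since the list omits [continuant], [coronal] and [dorsal] — which do distinguish the voiceless velar stop from the voiceless dental fricative — this pair collapses; all other pairs remain distinct.

k, θ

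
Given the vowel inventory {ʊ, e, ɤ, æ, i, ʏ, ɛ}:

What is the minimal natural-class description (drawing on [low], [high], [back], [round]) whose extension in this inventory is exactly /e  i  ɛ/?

[−low, −back, −round]

The class [−low], [−back], [−round] has exactly /e, i, ɛ/ as its extension in this inventory. No smaller conjunction from the listed features achieves this: [−back, −round] alone would also admit /æ/; [−low, −round] alone would also admit /ɤ/; [−low, −back] alone would also admit /ʏ/; and checking the remaining two-feature bundles turns up none with this extension.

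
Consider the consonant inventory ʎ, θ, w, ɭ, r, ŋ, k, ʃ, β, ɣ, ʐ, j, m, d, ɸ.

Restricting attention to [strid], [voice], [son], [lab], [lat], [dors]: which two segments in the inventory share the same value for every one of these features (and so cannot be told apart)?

/ŋ/ (velar nasal) and /j/ (palatal glide) are both [-strident], [+voice], [+sonorant], [-labial], [-lateral], [+dorsal], so none of the listed features separates them. (They do differ in [nasal], [continuant] and [back], which are not among the given features.) Every other pair in the inventory differs on at least one listed feature.

ŋ, j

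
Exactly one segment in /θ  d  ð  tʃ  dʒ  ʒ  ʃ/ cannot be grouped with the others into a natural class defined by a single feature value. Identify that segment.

The remaining segments after removing /d/ share [+distributed]; /d/ (voiced alveolar stop) is [-distributed]. For every other candidate removal, the leftover set fails to share any single feature value that the removed segment lacks.

d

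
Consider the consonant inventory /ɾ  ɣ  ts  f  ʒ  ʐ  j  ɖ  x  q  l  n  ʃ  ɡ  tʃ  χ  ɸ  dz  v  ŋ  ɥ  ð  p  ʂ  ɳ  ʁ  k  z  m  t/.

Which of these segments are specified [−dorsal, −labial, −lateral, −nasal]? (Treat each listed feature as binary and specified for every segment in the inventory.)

ɾ, ts, ʒ, ʐ, ɖ, ʃ, tʃ, dz, ð, ʂ, z, t

Checking each segment against [−dorsal], [−labial], [−lateral], [−nasal]: /ɾ/ (alveolar tap), /ts/ (voiceless alveolar affricate), /ʒ/ (voiced postalveolar fricative), /ʐ/ (voiced retroflex fricative), /ɖ/ (voiced retroflex stop), /ʃ/ (voiceless postalveolar fricative), among others, satisfy every feature; every other segment in the inventory fails at least one.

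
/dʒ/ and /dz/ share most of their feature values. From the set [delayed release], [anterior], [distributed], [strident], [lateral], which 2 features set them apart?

[anterior], [distributed]

/dʒ/ (voiced postalveolar affricate) and /dz/ (voiced alveolar affricate) agree on [+delayed release], [+strident], [−lateral]. They differ on [anterior] (/dʒ/ [−], /dz/ [+]), [distributed] (/dʒ/ [+], /dz/ [−]).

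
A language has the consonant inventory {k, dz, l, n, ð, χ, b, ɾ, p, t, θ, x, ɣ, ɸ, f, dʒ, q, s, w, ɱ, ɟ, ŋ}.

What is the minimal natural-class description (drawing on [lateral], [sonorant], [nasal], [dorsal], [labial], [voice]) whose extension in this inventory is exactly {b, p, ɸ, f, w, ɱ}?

The target set is precisely the extension of [+labial] in this inventory.

[+labial]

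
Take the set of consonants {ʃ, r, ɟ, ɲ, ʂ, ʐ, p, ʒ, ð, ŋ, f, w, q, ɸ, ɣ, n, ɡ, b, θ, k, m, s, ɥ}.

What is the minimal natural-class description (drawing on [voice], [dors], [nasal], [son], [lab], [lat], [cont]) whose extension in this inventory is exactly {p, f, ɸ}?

[−voice, +lab]

/p, f, ɸ/ are all [−voice], [+labial], and no other segment in the inventory matches both values. Dropping any one of them over-generates: [+labial] alone would also admit /w, b, m, ɥ/; [−voice] alone would also admit /ʃ, ʂ, q, θ, …/. No other single listed feature picks out exactly this set either, so fewer than two features will not do.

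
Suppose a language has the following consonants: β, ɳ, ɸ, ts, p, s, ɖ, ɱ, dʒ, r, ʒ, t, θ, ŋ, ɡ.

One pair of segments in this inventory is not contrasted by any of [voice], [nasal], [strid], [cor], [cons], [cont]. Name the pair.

On the given features, /ɱ/ and /ŋ/ have an identical profile: [+voice], [+nasal], [−strident], [−coronal], [+consonantal], [−continuant]. No other two segments in the inventory coincide on all 6 features. (They do differ in [labial] and [dorsal], which are not among the given features.)

ɱ, ŋ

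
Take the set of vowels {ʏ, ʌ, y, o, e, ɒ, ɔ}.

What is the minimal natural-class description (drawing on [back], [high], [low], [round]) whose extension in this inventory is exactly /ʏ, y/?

/ʏ, y/ are exactly the [+high] segments in the inventory, so a single feature suffices.

[+high]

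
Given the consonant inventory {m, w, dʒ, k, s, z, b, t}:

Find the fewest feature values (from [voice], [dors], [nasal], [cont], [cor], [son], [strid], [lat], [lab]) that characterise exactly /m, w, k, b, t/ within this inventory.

/m, w, k, b, t/ are exactly the [−strident] segments in the inventory, so a single feature suffices.

[−strid]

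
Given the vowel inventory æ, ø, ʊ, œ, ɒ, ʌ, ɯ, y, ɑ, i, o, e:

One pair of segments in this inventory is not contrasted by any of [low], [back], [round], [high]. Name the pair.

/œ/ (mid front rounded lax vowel) and /ø/ (mid front rounded tense vowel) are both [-low], [-back], [+round], [-high], so none of the listed features separates them. (They do differ in [tense], which is not among the given features.) Every other pair in the inventory differs on at least one listed feature.

œ, ø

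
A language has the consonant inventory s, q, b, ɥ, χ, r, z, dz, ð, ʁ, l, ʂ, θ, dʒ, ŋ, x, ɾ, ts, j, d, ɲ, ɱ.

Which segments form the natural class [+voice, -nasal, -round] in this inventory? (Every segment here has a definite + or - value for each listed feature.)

b, r, z, dz, ð, ʁ, l, dʒ, ɾ, j, d

Checking each segment against [+voice], [-nasal], [-round]: /b/ (voiced bilabial stop), /r/ (alveolar trill), /z/ (voiced alveolar fricative), /dz/ (voiced alveolar affricate), /ð/ (voiced dental fricative), /ʁ/ (voiced uvular fricative), among others, satisfy every feature; every other segment in the inventory fails at least one.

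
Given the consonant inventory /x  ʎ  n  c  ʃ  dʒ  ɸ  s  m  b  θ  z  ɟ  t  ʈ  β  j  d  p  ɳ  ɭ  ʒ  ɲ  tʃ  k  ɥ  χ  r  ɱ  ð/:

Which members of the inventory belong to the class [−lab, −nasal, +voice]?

ʎ, dʒ, z, ɟ, j, d, ɭ, ʒ, r, ð

Among the inventory, the [−labial] segments are /x, ʎ, n, c, ʃ, dʒ, s, θ, z, ɟ, t, ʈ, j, d, ɳ, ɭ, ʒ, ɲ, tʃ, k, χ, r, ð/.
Within that set, [−nasal] gives /x, ʎ, c, ʃ, dʒ, s, θ, z, ɟ, t, ʈ, j, d, ɭ, ʒ, tʃ, k, χ, r, ð/.
Of those, [+voice] leaves /ʎ, dʒ, z, ɟ, j, d, ɭ, ʒ, r, ð/.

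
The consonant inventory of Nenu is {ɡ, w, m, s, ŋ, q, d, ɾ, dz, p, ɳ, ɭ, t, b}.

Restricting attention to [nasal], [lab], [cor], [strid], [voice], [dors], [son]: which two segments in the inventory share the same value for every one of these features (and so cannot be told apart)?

Both /ɭ/ and /ɾ/ are [−nasal], [−labial], [+coronal], [−strident], [+voice], [−dorsal], [+sonorant]. Since the list omits [lateral] and [anterior] — which do distinguish the retroflex lateral approximant from the alveolar tap — this pair collapses; all other pairs remain distinct.

ɭ, ɾ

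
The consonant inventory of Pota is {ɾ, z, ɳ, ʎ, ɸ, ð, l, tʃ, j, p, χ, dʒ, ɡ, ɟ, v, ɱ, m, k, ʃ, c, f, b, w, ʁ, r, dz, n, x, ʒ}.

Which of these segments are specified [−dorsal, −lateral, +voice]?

Eliminate segments failing any feature: /ʎ, j, χ, ɡ, ɟ, k, c, w, ʁ, x/ are [+dorsal]; /ɸ, tʃ, p, ʃ, f/ are [−voice]; /l/ is [+lateral]. The remaining /ɾ, z, ɳ, ð, dʒ, v, ɱ, m, b, r, dz, n, ʒ/ satisfy [−dorsal], [−lateral], [+voice].

ɾ, z, ɳ, ð, dʒ, v, ɱ, m, b, r, dz, n, ʒ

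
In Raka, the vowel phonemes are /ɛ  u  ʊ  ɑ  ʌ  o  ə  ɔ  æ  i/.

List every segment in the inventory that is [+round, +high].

First, the [+round] segments are /u, ʊ, o, ɔ/.
Intersecting with [+high] leaves /u, ʊ/.

u, ʊ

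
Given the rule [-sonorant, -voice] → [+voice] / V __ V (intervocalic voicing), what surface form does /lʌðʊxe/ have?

[lʌðʊɣe]

Only /x/ occurs between two vowels (/ʊ/ __ /e/) and matches the structural description. It is a voiceless velar fricative, so [-sonorant, -voice] holds; changing it to [+voice] with all other features held fixed yields /ɣ/ (voiced velar fricative). No other segment meets both the structural description and the environment, so the output is [lʌðʊɣe].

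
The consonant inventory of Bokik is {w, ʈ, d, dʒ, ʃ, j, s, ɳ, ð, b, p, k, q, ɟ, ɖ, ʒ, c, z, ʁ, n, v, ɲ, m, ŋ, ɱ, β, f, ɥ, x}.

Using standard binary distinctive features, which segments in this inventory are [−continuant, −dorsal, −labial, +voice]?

d, dʒ, ɳ, ɖ, n

Checking each segment against [−continuant], [−dorsal], [−labial], [+voice]: /d/ (voiced alveolar stop), /dʒ/ (voiced postalveolar affricate), /ɳ/ (retroflex nasal), /ɖ/ (voiced retroflex stop), /n/ (alveolar nasal) satisfy every feature; every other segment in the inventory fails at least one.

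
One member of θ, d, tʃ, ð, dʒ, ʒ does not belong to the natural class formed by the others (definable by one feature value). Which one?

/tʃ, ʒ, θ, dʒ, ð/ are all [+distributed], but /d/ (voiced alveolar stop) is [-distributed]. No other single segment can be removed to leave a set sharing one feature value that the removed segment lacks, so /d/ is the odd one out.

d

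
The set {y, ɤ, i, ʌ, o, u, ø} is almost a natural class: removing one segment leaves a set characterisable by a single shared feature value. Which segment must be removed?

ʌ

[tense] groups all but one: /y, u, i, o, ɤ, ø/ share [+tense] while /ʌ/ (mid back unrounded lax vowel) alone is [−tense]. Removing any other segment would not leave a single-feature class that excludes it.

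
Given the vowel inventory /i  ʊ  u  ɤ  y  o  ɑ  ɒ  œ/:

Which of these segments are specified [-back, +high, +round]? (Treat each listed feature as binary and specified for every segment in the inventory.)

y

Checking each segment against [-back], [+high], [+round]: /y/ (high front rounded tense vowel) satisfies every feature; every other segment in the inventory fails at least one.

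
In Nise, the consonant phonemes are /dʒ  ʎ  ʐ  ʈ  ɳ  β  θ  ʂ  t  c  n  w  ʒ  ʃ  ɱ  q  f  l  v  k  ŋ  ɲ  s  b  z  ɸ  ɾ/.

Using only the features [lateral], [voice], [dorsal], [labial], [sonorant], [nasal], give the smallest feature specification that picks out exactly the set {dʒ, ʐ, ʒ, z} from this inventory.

[-sonorant, +voice, -labial]

The class [-sonorant], [+voice], [-labial] has exactly /dʒ, ʐ, ʒ, z/ as its extension in this inventory. No smaller conjunction from the listed features achieves this: [+voice, -labial] alone would also admit /ʎ, ɳ, n, l, …/; [-sonorant, -labial] alone would also admit /ʈ, θ, ʂ, t, …/; [-sonorant, +voice] alone would also admit /β, v, b/; and checking the remaining two-feature bundles turns up none with this extension.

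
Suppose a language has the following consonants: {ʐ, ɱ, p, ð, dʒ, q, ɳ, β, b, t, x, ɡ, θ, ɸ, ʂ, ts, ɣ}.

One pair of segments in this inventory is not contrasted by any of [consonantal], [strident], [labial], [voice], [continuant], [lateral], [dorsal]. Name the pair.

On the given features, /b/ and /ɱ/ have an identical profile: [+consonantal], [−strident], [+labial], [+voice], [−continuant], [−lateral], [−dorsal]. No other two segments in the inventory coincide on all 7 features. (They do differ in [sonorant] and [nasal], which are not among the given features.)

b, ɱ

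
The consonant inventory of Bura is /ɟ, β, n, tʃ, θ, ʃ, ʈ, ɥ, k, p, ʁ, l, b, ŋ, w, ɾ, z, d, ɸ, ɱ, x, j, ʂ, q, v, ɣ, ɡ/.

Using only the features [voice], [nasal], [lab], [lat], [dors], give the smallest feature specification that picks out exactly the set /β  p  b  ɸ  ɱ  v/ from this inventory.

/β, p, b, ɸ, ɱ, v/ are all [+labial], [-dorsal], and no other segment in the inventory matches both values. Dropping any one of them over-generates: [-dorsal] alone would also admit /n, tʃ, θ, ʃ, …/; [+labial] alone would also admit /ɥ, w/. No other single listed feature picks out exactly this set either, so fewer than two features will not do.

[+lab, -dors]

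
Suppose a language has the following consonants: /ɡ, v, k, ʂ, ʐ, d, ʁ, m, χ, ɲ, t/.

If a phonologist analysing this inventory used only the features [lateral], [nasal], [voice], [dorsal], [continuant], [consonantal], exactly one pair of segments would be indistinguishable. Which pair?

On the given features, /v/ and /ʐ/ have an identical profile: [-lateral], [-nasal], [+voice], [-dorsal], [+continuant], [+consonantal]. No other two segments in the inventory coincide on all 6 features. (They do differ in [labial] and [coronal], which are not among the given features.)

v, ʐ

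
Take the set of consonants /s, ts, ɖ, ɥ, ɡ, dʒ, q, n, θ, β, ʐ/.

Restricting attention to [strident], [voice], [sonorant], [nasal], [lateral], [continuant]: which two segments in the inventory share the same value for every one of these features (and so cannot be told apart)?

/ɖ/ (voiced retroflex stop) and /ɡ/ (voiced velar stop) are both [-strident], [+voice], [-sonorant], [-nasal], [-lateral], [-continuant], so none of the listed features separates them. (They do differ in [coronal] and [dorsal], which are not among the given features.) Every other pair in the inventory differs on at least one listed feature.

ɖ, ɡ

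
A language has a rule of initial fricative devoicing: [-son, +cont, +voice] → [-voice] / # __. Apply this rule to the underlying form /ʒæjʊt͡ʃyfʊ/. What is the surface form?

/ʒ/ satisfies [-son, +cont, +voice] and sits in # __. The [-voice] counterpart of the voiced postalveolar fricative is /ʃ/. Other segments in /ʒæjʊt͡ʃyfʊ/ either fail the structural description or are not in the environment, so the surface form is [ʃæjʊt͡ʃyfʊ].

[ʃæjʊt͡ʃyfʊ]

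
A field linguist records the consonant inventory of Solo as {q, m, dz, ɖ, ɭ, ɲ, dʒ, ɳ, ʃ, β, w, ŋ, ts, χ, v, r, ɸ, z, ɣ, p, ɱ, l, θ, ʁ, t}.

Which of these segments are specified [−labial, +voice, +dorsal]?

Eliminate segments failing any feature: /q, ʃ, ts, χ, θ, t/ are [−voice]; /m, β, w, v, ɸ, p, ɱ/ are [+labial]; /dz, ɖ, ɭ, dʒ, ɳ, r, z, l/ are [−dorsal]. The remaining /ɲ, ŋ, ɣ, ʁ/ satisfy [−labial], [+voice], [+dorsal].

ɲ, ŋ, ɣ, ʁ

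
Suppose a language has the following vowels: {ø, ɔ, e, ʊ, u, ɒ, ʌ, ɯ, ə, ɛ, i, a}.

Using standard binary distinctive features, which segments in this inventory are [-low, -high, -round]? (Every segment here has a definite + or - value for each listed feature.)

Eliminate segments failing any feature: /ø, ɔ/ are [+round]; /ʊ, u, ɯ, i/ are [+high]; /ɒ, a/ are [+low]. The remaining /e, ʌ, ə, ɛ/ satisfy [-low], [-high], [-round].

e, ʌ, ə, ɛ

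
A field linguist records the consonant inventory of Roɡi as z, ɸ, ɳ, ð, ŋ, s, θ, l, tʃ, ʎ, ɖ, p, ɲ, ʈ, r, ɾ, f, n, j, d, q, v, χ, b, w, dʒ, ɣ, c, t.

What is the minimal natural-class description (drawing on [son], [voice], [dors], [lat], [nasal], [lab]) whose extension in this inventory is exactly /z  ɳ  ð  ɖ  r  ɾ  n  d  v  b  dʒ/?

/z, ɳ, ð, ɖ, r, ɾ, n, d, v, b, dʒ/ are all [+voice], [-lateral], [-dorsal], and no other segment in the inventory matches all three values. Dropping any one of them over-generates: [-lateral, -dorsal] alone would also admit /ɸ, s, θ, tʃ, …/; [+voice, -dorsal] alone would also admit /l/; [+voice, -lateral] alone would also admit /ŋ, ɲ, j, w, …/. No other combination of two listed features picks out exactly this set either, so fewer than three features will not do.

[+voice, -lat, -dors]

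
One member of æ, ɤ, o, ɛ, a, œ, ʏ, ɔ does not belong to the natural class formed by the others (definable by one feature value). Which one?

ʏ

The remaining segments after removing /ʏ/ share [−high]; /ʏ/ (high front rounded lax vowel) is [+high]. For every other candidate removal, the leftover set fails to share any single feature value that the removed segment lacks.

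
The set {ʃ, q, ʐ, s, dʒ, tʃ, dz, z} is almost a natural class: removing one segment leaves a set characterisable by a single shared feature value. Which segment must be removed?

q

/s, dʒ, z, tʃ, dz, ʃ, ʐ/ are all [+strident], but /q/ (voiceless uvular stop) is [-strident]. No other single segment can be removed to leave a set sharing one feature value that the removed segment lacks, so /q/ is the odd one out.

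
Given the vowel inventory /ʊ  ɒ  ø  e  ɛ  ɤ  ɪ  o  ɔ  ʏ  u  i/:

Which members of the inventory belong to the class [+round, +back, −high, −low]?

o, ɔ

Checking each segment against [+round], [+back], [−high], [−low]: /o/ (mid back rounded tense vowel), /ɔ/ (mid back rounded lax vowel) satisfy every feature; every other segment in the inventory fails at least one.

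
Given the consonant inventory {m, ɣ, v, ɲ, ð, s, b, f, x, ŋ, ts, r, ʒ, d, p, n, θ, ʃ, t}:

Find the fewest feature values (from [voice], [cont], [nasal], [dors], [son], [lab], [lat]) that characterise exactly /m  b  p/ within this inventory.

[−cont, +lab]

Every target segment is [−continuant], [+labial]; each remaining inventory member fails at least one of these. Each conjunct is needed — [+labial] alone would also admit /v, f/; [−continuant] alone would also admit /ɲ, ŋ, ts, d, …/ — and no other single listed feature has exactly this extension, so two is the minimum.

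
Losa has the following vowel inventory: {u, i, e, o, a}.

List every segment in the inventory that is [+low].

a

The feature [low] marks segments produced with the tongue body lowered. In this inventory /a/ has that property, so it is [+low]; /u, i, e, o/ are [-low].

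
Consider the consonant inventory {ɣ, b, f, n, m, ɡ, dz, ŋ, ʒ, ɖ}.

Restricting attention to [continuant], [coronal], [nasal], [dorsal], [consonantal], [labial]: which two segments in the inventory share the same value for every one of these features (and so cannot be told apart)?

ɖ, dz

/ɖ/ (voiced retroflex stop) and /dz/ (voiced alveolar affricate) are both [−continuant], [+coronal], [−nasal], [−dorsal], [+consonantal], [−labial], so none of the listed features separates them. (They do differ in [strident], [delayed release] and [anterior], which are not among the given features.) Every other pair in the inventory differs on at least one listed feature.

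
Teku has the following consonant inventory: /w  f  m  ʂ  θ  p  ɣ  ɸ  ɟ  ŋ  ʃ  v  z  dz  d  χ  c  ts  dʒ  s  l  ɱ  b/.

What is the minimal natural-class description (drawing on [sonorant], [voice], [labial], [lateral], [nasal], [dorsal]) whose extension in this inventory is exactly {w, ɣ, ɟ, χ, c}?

[−nasal, +dorsal]

Every target segment is [−nasal], [+dorsal]; each remaining inventory member fails at least one of these. Each conjunct is needed — [+dorsal] alone would also admit /ŋ/; [−nasal] alone would also admit /f, ʂ, θ, p, …/ — and no other single listed feature has exactly this extension, so two is the minimum.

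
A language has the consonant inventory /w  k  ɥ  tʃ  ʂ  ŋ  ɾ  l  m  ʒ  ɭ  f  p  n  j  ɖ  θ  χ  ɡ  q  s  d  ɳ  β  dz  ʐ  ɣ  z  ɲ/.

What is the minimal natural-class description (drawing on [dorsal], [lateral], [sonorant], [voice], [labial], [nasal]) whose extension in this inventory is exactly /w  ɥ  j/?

[+sonorant, -nasal, +dorsal]

Every target segment is [+sonorant], [-nasal], [+dorsal]; each remaining inventory member fails at least one of these. Each conjunct is needed — [-nasal, +dorsal] alone would also admit /k, χ, ɡ, q, …/; [+sonorant, +dorsal] alone would also admit /ŋ, ɲ/; [+sonorant, -nasal] alone would also admit /ɾ, l, ɭ/ — and no other combination of two listed features has exactly this extension, so three is the minimum.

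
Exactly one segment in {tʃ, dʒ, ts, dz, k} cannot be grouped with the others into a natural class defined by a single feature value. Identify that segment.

The remaining segments after removing /k/ share [+delayed release]; /k/ (voiceless velar stop) is [−delayed release]. For every other candidate removal, the leftover set fails to share any single feature value that the removed segment lacks.

k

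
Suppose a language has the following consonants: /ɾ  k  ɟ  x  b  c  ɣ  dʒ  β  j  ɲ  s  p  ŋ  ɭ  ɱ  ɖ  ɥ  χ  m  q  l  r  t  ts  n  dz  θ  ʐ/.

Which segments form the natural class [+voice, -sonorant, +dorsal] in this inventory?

Eliminate segments failing any feature: /ɾ, j, ɲ, ŋ, ɭ, ɱ, ɥ, m, l, r, n/ are [+sonorant]; /k, x, c, s, p, χ, q, t, ts, θ/ are [-voice]; /b, dʒ, β, ɖ, dz, ʐ/ are [-dorsal]. The remaining /ɟ, ɣ/ satisfy [+voice], [-sonorant], [+dorsal].

ɟ, ɣ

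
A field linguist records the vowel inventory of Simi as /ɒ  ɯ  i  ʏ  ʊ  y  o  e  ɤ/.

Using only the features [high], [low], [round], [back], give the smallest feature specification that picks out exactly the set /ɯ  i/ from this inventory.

Every target segment is [+high], [-round]; each remaining inventory member fails at least one of these. Each conjunct is needed — [-round] alone would also admit /e, ɤ/; [+high] alone would also admit /ʏ, ʊ, y/ — and no other single listed feature has exactly this extension, so two is the minimum.

[+high, -round]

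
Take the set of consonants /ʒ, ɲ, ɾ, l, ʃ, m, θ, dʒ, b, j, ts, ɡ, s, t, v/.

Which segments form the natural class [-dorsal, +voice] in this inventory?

The [-dorsal] segments are /ʒ, ɾ, l, ʃ, m, θ, dʒ, b, ts, s, t, v/.
Within that set, [+voice] leaves /ʒ, ɾ, l, m, dʒ, b, v/.

ʒ, ɾ, l, m, dʒ, b, v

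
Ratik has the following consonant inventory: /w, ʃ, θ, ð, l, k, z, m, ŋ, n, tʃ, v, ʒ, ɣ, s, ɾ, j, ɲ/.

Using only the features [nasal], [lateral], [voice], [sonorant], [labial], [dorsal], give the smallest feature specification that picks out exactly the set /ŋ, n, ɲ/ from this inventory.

/ŋ, n, ɲ/ are all [+nasal], [−labial], and no other segment in the inventory matches both values. Dropping any one of them over-generates: [−labial] alone would also admit /ʃ, θ, ð, l, …/; [+nasal] alone would also admit /m/. No other single listed feature picks out exactly this set either, so fewer than two features will not do.

[+nasal, −labial]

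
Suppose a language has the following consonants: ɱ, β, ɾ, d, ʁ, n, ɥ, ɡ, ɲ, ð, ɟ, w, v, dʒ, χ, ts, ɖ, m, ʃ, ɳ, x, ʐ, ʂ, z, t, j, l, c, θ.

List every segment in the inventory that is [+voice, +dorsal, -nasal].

Checking each segment against [+voice], [+dorsal], [-nasal]: /ʁ/ (voiced uvular fricative), /ɥ/ (labial-palatal glide), /ɡ/ (voiced velar stop), /ɟ/ (voiced palatal stop), /w/ (labial-velar glide), /j/ (palatal glide) satisfy every feature; every other segment in the inventory fails at least one.

ʁ, ɥ, ɡ, ɟ, w, j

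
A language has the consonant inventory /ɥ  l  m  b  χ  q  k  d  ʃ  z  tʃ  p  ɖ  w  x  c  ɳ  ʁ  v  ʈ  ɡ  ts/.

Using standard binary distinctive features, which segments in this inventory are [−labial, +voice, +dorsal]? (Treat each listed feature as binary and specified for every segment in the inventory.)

Checking each segment against [−labial], [+voice], [+dorsal]: /ʁ/ (voiced uvular fricative), /ɡ/ (voiced velar stop) satisfy every feature; every other segment in the inventory fails at least one.

ʁ, ɡ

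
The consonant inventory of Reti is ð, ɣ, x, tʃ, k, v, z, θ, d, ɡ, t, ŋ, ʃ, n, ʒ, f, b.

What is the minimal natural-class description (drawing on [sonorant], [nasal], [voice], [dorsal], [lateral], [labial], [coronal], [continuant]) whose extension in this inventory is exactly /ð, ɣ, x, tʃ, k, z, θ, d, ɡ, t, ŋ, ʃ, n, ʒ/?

[−labial]

/ð, ɣ, x, tʃ, k, z, θ, d, ɡ, t, ŋ, ʃ, n, ʒ/ are exactly the [−labial] segments in the inventory, so a single feature suffices.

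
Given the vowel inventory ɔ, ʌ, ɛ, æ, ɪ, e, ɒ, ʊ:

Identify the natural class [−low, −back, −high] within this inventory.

ɛ, e

Eliminate segments failing any feature: /ɔ, ʌ, ʊ/ are [+back]; /æ, ɒ/ are [+low]; /ɪ/ is [+high]. The remaining /ɛ, e/ satisfy [−low], [−back], [−high].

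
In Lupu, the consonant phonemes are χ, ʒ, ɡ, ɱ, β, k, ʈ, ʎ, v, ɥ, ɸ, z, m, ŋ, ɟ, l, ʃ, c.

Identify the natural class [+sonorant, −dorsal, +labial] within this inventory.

First, the [+sonorant] segments are /ɱ, ʎ, ɥ, m, ŋ, l/.
Within that set, [−dorsal] gives /ɱ, m, l/.
Intersecting with [+labial] leaves /ɱ, m/.

ɱ, m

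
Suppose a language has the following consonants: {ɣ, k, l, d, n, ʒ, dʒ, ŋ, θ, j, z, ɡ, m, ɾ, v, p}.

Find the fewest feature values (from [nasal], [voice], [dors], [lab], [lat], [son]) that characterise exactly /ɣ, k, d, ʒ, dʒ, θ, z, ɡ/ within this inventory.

/ɣ, k, d, ʒ, dʒ, θ, z, ɡ/ are all [−sonorant], [−labial], and no other segment in the inventory matches both values. Dropping any one of them over-generates: [−labial] alone would also admit /l, n, ŋ, j, …/; [−sonorant] alone would also admit /v, p/. No other single listed feature picks out exactly this set either, so fewer than two features will not do.

[−son, −lab]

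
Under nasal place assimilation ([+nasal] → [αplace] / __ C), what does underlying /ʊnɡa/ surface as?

The only nasal preceding a consonant is /n/ before /ɡ/. /ɡ/ is [+dorsal], so /n/ → /ŋ/, giving [ʊŋɡa].

[ʊŋɡa]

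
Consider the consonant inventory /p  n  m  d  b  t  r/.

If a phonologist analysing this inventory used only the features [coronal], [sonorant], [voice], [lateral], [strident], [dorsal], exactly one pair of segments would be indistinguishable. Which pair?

r, n

On the given features, /r/ and /n/ have an identical profile: [+coronal], [+sonorant], [+voice], [−lateral], [−strident], [−dorsal]. No other two segments in the inventory coincide on all 6 features. (They do differ in [nasal] and [continuant], which are not among the given features.)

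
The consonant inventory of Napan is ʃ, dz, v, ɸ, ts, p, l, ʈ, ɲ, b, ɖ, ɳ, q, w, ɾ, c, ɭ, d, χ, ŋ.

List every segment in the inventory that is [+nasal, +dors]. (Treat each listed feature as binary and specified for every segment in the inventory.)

First, the [+nasal] segments are /ɲ, ɳ, ŋ/.
Intersecting with [+dorsal] leaves /ɲ, ŋ/.

ɲ, ŋ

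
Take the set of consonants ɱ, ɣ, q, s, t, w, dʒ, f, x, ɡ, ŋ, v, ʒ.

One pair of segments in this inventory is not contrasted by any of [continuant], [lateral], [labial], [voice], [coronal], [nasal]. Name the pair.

On the given features, /w/ and /v/ have an identical profile: [+continuant], [−lateral], [+labial], [+voice], [−coronal], [−nasal]. No other two segments in the inventory coincide on all 6 features. (They do differ in [sonorant], [round] and [dorsal], which are not among the given features.)

w, v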